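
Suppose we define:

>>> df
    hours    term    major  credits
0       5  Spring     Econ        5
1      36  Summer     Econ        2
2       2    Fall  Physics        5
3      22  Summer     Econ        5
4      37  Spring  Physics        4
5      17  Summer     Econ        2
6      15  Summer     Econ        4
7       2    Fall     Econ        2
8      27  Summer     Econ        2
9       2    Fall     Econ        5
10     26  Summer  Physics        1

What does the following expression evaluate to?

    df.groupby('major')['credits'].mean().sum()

6.70833333333

group by major, mean of credits:
major
Econ       3.375000
Physics    3.333333
Name: credits, dtype: float64
The sum of the resulting series is 6.70833333333.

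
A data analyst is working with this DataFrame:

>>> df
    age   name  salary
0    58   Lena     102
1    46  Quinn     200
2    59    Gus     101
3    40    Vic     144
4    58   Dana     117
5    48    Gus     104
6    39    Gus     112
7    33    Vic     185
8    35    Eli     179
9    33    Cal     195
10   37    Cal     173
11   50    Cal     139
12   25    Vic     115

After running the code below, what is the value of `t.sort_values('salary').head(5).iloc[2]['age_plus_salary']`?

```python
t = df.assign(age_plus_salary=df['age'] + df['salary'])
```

add column age_plus_salary = df['age'] + df['salary']:
    age   name  salary  age_plus_salary
0    58   Lena     102              160
1    46  Quinn     200              246
2    59    Gus     101              160
3    40    Vic     144              184
4    58   Dana     117              175
5    48    Gus     104              152
6    39    Gus     112              151
7    33    Vic     185              218
8    35    Eli     179              214
9    33    Cal     195              228
10   37    Cal     173              210
11   50    Cal     139              189
12   25    Vic     115              140
sort by salary:
    age   name  salary  age_plus_salary
2    59    Gus     101              160
0    58   Lena     102              160
5    48    Gus     104              152
6    39    Gus     112              151
12   25    Vic     115              140
4    58   Dana     117              175
11   50    Cal     139              189
3    40    Vic     144              184
10   37    Cal     173              210
8    35    Eli     179              214
7    33    Vic     185              218
9    33    Cal     195              228
1    46  Quinn     200              246
take first 5 rows:
    age  name  salary  age_plus_salary
2    59   Gus     101              160
0    58  Lena     102              160
5    48   Gus     104              152
6    39   Gus     112              151
12   25   Vic     115              140
The value at position 2, column 'age_plus_salary' is 152.

152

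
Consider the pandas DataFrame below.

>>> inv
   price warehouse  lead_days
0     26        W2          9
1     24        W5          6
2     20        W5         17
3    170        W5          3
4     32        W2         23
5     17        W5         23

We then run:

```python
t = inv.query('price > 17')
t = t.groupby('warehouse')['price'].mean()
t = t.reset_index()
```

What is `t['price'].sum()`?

filter rows where price > 17:
   price warehouse  lead_days
0     26        W2          9
1     24        W5          6
2     20        W5         17
3    170        W5          3
4     32        W2         23
group by warehouse, mean of price:
warehouse
W2    29.000000
W5    71.333333
Name: price, dtype: float64
reset_index():
  warehouse      price
0        W2  29.000000
1        W5  71.333333

100.333333333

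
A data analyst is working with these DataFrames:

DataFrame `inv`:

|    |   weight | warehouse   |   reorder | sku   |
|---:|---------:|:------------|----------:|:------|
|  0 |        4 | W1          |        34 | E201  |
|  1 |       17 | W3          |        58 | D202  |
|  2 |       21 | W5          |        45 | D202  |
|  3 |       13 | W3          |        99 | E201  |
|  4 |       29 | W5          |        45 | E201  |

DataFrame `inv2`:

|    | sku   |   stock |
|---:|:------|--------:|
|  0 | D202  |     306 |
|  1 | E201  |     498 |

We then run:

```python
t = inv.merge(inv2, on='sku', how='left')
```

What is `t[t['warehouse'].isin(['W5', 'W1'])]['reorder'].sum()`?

124

merge on 'sku' (how='left') → 5 rows:
   weight warehouse  reorder   sku  stock
0       4        W1       34  E201    498
1      17        W3       58  D202    306
2      21        W5       45  D202    306
3      13        W3       99  E201    498
4      29        W5       45  E201    498
filter rows where warehouse in ['W5', 'W1']:
   weight warehouse  reorder   sku  stock
0       4        W1       34  E201    498
2      21        W5       45  D202    306
4      29        W5       45  E201    498
Finally, sum of column 'reorder' = 124.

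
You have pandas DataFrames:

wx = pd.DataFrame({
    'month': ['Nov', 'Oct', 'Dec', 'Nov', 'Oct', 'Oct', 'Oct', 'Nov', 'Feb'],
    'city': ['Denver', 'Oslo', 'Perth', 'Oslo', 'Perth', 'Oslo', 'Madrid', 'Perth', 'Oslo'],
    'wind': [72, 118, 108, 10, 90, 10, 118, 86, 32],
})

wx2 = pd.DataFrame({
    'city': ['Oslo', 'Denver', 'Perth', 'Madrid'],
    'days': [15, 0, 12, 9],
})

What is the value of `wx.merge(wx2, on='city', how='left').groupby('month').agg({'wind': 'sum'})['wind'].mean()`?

161.0

merge on 'city' (how='left') → 9 rows:
  month    city  wind  days
0   Nov  Denver    72     0
1   Oct    Oslo   118    15
2   Dec   Perth   108    12
3   Nov    Oslo    10    15
4   Oct   Perth    90    12
5   Oct    Oslo    10    15
6   Oct  Madrid   118     9
7   Nov   Perth    86    12
8   Feb    Oslo    32    15
group by month, sum of wind:
       wind
month      
Dec     108
Feb      32
Nov     168
Oct     336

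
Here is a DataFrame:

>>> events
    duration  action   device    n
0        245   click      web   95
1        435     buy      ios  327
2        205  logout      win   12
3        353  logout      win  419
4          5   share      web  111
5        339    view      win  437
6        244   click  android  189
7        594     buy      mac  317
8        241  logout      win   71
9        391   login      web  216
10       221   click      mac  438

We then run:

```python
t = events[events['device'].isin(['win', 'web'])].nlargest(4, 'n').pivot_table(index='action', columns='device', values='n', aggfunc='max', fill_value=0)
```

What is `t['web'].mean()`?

filter rows where device in ['win', 'web']:
   duration  action device    n
0       245   click    web   95
2       205  logout    win   12
3       353  logout    win  419
4         5   share    web  111
5       339    view    win  437
8       241  logout    win   71
9       391   login    web  216
take 4 rows with largest n:
   duration  action device    n
5       339    view    win  437
3       353  logout    win  419
9       391   login    web  216
4         5   share    web  111
pivot: rows=action, cols=device, max(n):
device  web  win
action          
login   216    0
logout    0  419
share   111    0
view      0  437
Taking the mean of column 'web' gives 81.75.

81.75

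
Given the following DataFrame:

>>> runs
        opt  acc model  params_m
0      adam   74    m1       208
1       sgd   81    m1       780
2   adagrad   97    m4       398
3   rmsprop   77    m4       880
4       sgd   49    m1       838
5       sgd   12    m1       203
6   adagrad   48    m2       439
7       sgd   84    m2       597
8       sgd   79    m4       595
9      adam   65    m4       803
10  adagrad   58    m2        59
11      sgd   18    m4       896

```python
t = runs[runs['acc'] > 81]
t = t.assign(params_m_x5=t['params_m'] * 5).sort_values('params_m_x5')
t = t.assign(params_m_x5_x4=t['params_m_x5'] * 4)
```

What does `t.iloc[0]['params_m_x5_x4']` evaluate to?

filter rows where acc > 81:
       opt  acc model  params_m
2  adagrad   97    m4       398
7      sgd   84    m2       597
add column params_m_x5 = t['params_m'] * 5:
       opt  acc model  params_m  params_m_x5
2  adagrad   97    m4       398         1990
7      sgd   84    m2       597         2985
sort by params_m_x5:
       opt  acc model  params_m  params_m_x5
2  adagrad   97    m4       398         1990
7      sgd   84    m2       597         2985
add column params_m_x5_x4 = t['params_m_x5'] * 4:
       opt  acc model  params_m  params_m_x5  params_m_x5_x4
2  adagrad   97    m4       398         1990            7960
7      sgd   84    m2       597         2985           11940

7960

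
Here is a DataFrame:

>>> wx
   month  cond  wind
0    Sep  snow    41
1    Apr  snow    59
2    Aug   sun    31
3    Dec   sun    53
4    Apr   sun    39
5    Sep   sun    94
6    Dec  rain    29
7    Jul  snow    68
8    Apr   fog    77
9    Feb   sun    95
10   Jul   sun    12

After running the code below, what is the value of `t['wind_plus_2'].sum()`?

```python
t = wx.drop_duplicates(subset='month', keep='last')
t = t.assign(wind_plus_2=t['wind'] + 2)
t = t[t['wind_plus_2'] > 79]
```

193

drop duplicate month (keep=last):
   month  cond  wind
2    Aug   sun    31
5    Sep   sun    94
6    Dec  rain    29
8    Apr   fog    77
9    Feb   sun    95
10   Jul   sun    12
add column wind_plus_2 = t['wind'] + 2:
   month  cond  wind  wind_plus_2
2    Aug   sun    31           33
5    Sep   sun    94           96
6    Dec  rain    29           31
8    Apr   fog    77           79
9    Feb   sun    95           97
10   Jul   sun    12           14
filter rows where wind_plus_2 > 79:
  month cond  wind  wind_plus_2
5   Sep  sun    94           96
9   Feb  sun    95           97
sum of column 'wind_plus_2' → 193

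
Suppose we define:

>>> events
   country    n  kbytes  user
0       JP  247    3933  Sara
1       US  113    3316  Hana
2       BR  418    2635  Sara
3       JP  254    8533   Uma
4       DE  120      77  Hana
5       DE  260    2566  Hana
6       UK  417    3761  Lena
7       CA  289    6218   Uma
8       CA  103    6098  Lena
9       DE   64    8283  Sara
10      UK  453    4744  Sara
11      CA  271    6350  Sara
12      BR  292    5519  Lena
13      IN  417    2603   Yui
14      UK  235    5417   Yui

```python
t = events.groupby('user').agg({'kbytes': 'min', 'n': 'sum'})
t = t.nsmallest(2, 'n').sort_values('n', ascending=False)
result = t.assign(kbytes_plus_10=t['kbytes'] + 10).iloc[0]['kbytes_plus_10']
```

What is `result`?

6228

group by user: min(kbytes), sum(n):
      kbytes     n
user              
Hana      77   493
Lena    3761   812
Sara    2635  1453
Uma     6218   543
Yui     2603   652
take 2 rows with smallest n:
      kbytes    n
user             
Hana      77  493
Uma     6218  543
sort by n descending:
      kbytes    n
user             
Uma     6218  543
Hana      77  493
add column kbytes_plus_10 = t['kbytes'] + 10:
      kbytes    n  kbytes_plus_10
user                             
Uma     6218  543            6228
Hana      77  493              87
Hence 6228.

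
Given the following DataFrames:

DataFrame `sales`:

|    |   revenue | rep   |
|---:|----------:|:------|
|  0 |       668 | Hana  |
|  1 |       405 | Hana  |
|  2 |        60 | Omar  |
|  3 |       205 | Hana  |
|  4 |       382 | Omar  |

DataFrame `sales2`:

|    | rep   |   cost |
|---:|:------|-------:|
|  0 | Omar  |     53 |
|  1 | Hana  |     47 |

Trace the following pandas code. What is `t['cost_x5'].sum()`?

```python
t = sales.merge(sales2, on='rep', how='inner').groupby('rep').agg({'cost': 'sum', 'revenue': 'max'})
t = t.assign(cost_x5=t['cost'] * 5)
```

merge on 'rep' (how='inner') → 5 rows:
   revenue   rep  cost
0      668  Hana    47
1      405  Hana    47
2       60  Omar    53
3      205  Hana    47
4      382  Omar    53
group by rep: sum(cost), max(revenue):
      cost  revenue
rep                
Hana   141      668
Omar   106      382
add column cost_x5 = t['cost'] * 5:
      cost  revenue  cost_x5
rep                         
Hana   141      668      705
Omar   106      382      530
The sum of column 'cost_x5' is 1235.

1235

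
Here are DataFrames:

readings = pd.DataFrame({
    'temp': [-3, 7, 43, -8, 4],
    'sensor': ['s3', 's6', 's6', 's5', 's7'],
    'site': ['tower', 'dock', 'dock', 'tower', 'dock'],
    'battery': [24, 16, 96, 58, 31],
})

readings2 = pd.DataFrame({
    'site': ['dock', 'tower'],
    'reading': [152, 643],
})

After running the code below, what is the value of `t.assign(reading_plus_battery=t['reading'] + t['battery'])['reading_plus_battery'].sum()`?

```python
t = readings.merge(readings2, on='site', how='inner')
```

merge on 'site' (how='inner') → 5 rows:
   temp sensor   site  battery  reading
0    -3     s3  tower       24      643
1     7     s6   dock       16      152
2    43     s6   dock       96      152
3    -8     s5  tower       58      643
4     4     s7   dock       31      152
add column reading_plus_battery = t['reading'] + t['battery']:
   temp sensor   site  battery  reading  reading_plus_battery
0    -3     s3  tower       24      643                   667
1     7     s6   dock       16      152                   168
2    43     s6   dock       96      152                   248
3    -8     s5  tower       58      643                   701
4     4     s7   dock       31      152                   183
The sum of column 'reading_plus_battery' is 1967.

1967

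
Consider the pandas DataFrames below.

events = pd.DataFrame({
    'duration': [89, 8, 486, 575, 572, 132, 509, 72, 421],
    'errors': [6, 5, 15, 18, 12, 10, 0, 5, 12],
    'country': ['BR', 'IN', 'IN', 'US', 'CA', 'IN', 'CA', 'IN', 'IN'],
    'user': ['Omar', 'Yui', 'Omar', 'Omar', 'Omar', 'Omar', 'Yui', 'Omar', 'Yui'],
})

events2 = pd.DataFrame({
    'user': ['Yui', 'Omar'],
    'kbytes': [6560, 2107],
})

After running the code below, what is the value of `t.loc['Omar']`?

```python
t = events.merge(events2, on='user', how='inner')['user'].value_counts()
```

merge on 'user' (how='inner') → 9 rows:
   duration  errors country  user  kbytes
0        89       6      BR  Omar    2107
1         8       5      IN   Yui    6560
2       486      15      IN  Omar    2107
3       575      18      US  Omar    2107
4       572      12      CA  Omar    2107
5       132      10      IN  Omar    2107
6       509       0      CA   Yui    6560
7        72       5      IN  Omar    2107
8       421      12      IN   Yui    6560
value_counts of user:
user
Omar    6
Yui     3
Name: count, dtype: int64
So loc['Omar'] = 6.

6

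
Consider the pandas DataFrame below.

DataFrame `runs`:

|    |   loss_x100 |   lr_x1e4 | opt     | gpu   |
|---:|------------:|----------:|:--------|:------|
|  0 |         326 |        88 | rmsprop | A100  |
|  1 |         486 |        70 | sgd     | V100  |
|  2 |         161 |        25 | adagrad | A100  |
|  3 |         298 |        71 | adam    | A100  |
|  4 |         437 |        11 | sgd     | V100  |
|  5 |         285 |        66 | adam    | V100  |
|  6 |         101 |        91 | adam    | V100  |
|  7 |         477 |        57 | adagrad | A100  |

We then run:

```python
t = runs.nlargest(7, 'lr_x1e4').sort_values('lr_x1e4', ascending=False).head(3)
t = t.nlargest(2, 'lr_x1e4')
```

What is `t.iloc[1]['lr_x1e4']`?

88

take 7 rows with largest lr_x1e4:
   loss_x100  lr_x1e4      opt   gpu
6        101       91     adam  V100
0        326       88  rmsprop  A100
3        298       71     adam  A100
1        486       70      sgd  V100
5        285       66     adam  V100
7        477       57  adagrad  A100
2        161       25  adagrad  A100
sort by lr_x1e4 descending:
   loss_x100  lr_x1e4      opt   gpu
6        101       91     adam  V100
0        326       88  rmsprop  A100
3        298       71     adam  A100
1        486       70      sgd  V100
5        285       66     adam  V100
7        477       57  adagrad  A100
2        161       25  adagrad  A100
take first 3 rows:
   loss_x100  lr_x1e4      opt   gpu
6        101       91     adam  V100
0        326       88  rmsprop  A100
3        298       71     adam  A100
take 2 rows with largest lr_x1e4:
   loss_x100  lr_x1e4      opt   gpu
6        101       91     adam  V100
0        326       88  rmsprop  A100
Hence 88.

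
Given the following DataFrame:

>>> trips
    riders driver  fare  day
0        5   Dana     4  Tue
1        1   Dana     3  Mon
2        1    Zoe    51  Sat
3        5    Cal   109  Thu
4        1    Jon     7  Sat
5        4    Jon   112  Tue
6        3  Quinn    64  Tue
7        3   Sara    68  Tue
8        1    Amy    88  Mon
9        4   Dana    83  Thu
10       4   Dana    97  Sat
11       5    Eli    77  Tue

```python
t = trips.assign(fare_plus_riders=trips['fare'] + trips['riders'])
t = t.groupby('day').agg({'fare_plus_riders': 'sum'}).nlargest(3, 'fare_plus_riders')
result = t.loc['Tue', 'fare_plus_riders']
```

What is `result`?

345

add column fare_plus_riders = trips['fare'] + trips['riders']:
    riders driver  fare  day  fare_plus_riders
0        5   Dana     4  Tue                 9
1        1   Dana     3  Mon                 4
2        1    Zoe    51  Sat                52
3        5    Cal   109  Thu               114
4        1    Jon     7  Sat                 8
5        4    Jon   112  Tue               116
6        3  Quinn    64  Tue                67
7        3   Sara    68  Tue                71
8        1    Amy    88  Mon                89
9        4   Dana    83  Thu                87
10       4   Dana    97  Sat               101
11       5    Eli    77  Tue                82
group by day, sum of fare_plus_riders:
     fare_plus_riders
day                  
Mon                93
Sat               161
Thu               201
Tue               345
take 3 rows with largest fare_plus_riders:
     fare_plus_riders
day                  
Tue               345
Thu               201
Sat               161
So loc['Tue', 'fare_plus_riders'] = 345.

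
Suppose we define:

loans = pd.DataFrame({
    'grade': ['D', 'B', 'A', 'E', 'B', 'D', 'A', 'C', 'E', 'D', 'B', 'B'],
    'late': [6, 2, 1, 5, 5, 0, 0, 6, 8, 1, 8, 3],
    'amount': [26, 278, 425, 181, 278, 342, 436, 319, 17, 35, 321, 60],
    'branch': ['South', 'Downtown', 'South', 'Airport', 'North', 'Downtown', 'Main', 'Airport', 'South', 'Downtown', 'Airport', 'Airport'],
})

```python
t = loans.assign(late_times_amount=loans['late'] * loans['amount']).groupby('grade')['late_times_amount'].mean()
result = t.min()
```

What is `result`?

add column late_times_amount = loans['late'] * loans['amount']:
   grade  late  amount    branch  late_times_amount
0      D     6      26     South                156
1      B     2     278  Downtown                556
2      A     1     425     South                425
3      E     5     181   Airport                905
4      B     5     278     North               1390
5      D     0     342  Downtown                  0
6      A     0     436      Main                  0
7      C     6     319   Airport               1914
8      E     8      17     South                136
9      D     1      35  Downtown                 35
10     B     8     321   Airport               2568
11     B     3      60   Airport                180
group by grade, mean of late_times_amount:
grade
A     212.500000
B    1173.500000
C    1914.000000
D      63.666667
E     520.500000
Name: late_times_amount, dtype: float64

63.6666666667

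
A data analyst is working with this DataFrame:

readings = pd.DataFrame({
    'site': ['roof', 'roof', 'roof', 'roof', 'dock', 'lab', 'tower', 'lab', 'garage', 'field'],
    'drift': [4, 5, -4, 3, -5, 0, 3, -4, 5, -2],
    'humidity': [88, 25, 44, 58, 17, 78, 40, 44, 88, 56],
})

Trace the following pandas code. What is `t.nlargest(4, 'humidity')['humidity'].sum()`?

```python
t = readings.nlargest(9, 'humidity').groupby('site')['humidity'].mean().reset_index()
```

258.75

take 9 rows with largest humidity:
     site  drift  humidity
0    roof      4        88
8  garage      5        88
5     lab      0        78
3    roof      3        58
9   field     -2        56
2    roof     -4        44
7     lab     -4        44
6   tower      3        40
1    roof      5        25
group by site, mean of humidity:
site
field     56.00
garage    88.00
lab       61.00
roof      53.75
tower     40.00
Name: humidity, dtype: float64
reset_index():
     site  humidity
0   field     56.00
1  garage     88.00
2     lab     61.00
3    roof     53.75
4   tower     40.00
take 4 rows with largest humidity:
     site  humidity
1  garage     88.00
2     lab     61.00
0   field     56.00
3    roof     53.75
So sum() = 258.75.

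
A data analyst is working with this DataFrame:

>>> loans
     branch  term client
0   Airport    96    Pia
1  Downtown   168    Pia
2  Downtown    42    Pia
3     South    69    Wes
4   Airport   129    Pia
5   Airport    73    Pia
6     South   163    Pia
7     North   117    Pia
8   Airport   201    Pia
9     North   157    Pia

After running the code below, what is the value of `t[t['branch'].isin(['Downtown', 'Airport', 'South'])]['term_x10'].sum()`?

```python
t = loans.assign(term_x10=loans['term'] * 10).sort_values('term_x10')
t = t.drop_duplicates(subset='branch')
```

add column term_x10 = loans['term'] * 10:
     branch  term client  term_x10
0   Airport    96    Pia       960
1  Downtown   168    Pia      1680
2  Downtown    42    Pia       420
3     South    69    Wes       690
4   Airport   129    Pia      1290
5   Airport    73    Pia       730
6     South   163    Pia      1630
7     North   117    Pia      1170
8   Airport   201    Pia      2010
9     North   157    Pia      1570
sort by term_x10:
     branch  term client  term_x10
2  Downtown    42    Pia       420
3     South    69    Wes       690
5   Airport    73    Pia       730
0   Airport    96    Pia       960
7     North   117    Pia      1170
4   Airport   129    Pia      1290
9     North   157    Pia      1570
6     South   163    Pia      1630
1  Downtown   168    Pia      1680
8   Airport   201    Pia      2010
drop duplicate branch (keep=first):
     branch  term client  term_x10
2  Downtown    42    Pia       420
3     South    69    Wes       690
5   Airport    73    Pia       730
7     North   117    Pia      1170
filter rows where branch in ['Downtown', 'Airport', 'South']:
     branch  term client  term_x10
2  Downtown    42    Pia       420
3     South    69    Wes       690
5   Airport    73    Pia       730
Reading off the sum of column 'term_x10', we get 1840.

1840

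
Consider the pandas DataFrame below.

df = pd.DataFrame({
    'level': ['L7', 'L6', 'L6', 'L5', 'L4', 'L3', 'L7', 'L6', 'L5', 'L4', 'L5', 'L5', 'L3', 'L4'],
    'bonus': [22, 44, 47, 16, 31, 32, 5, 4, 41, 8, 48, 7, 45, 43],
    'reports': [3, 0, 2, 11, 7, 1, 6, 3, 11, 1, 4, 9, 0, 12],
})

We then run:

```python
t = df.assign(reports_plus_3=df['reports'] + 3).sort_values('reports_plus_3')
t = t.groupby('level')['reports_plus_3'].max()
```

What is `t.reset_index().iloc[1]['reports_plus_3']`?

add column reports_plus_3 = df['reports'] + 3:
   level  bonus  reports  reports_plus_3
0     L7     22        3               6
1     L6     44        0               3
2     L6     47        2               5
3     L5     16       11              14
4     L4     31        7              10
5     L3     32        1               4
6     L7      5        6               9
7     L6      4        3               6
8     L5     41       11              14
9     L4      8        1               4
10    L5     48        4               7
11    L5      7        9              12
12    L3     45        0               3
13    L4     43       12              15
sort by reports_plus_3:
   level  bonus  reports  reports_plus_3
1     L6     44        0               3
12    L3     45        0               3
5     L3     32        1               4
9     L4      8        1               4
2     L6     47        2               5
0     L7     22        3               6
7     L6      4        3               6
10    L5     48        4               7
6     L7      5        6               9
4     L4     31        7              10
11    L5      7        9              12
3     L5     16       11              14
8     L5     41       11              14
13    L4     43       12              15
group by level, max of reports_plus_3:
level
L3     4
L4    15
L5    14
L6     6
L7     9
Name: reports_plus_3, dtype: int64
reset_index():
  level  reports_plus_3
0    L3               4
1    L4              15
2    L5              14
3    L6               6
4    L7               9
Finally, value at position 1, column 'reports_plus_3' = 15.

15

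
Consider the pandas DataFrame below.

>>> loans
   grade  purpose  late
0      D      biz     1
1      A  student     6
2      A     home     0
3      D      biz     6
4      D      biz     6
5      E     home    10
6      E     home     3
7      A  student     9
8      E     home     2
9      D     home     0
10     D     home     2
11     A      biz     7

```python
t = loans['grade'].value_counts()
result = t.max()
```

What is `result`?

5

value_counts of grade:
grade
D    5
A    4
E    3
Name: count, dtype: int64
max of the resulting series → 5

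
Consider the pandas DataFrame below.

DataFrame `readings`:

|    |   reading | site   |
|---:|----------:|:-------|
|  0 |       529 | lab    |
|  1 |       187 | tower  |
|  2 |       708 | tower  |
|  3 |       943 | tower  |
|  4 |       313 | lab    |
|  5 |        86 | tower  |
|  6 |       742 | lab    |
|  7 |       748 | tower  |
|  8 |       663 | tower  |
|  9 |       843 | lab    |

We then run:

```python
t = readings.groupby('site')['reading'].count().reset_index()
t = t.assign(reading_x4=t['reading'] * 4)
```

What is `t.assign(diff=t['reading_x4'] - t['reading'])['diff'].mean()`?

group by site, count of reading:
site
lab      4
tower    6
Name: reading, dtype: int64
reset_index():
    site  reading
0    lab        4
1  tower        6
add column reading_x4 = t['reading'] * 4:
    site  reading  reading_x4
0    lab        4          16
1  tower        6          24
add column diff = t['reading_x4'] - t['reading']:
    site  reading  reading_x4  diff
0    lab        4          16    12
1  tower        6          24    18
Finally, mean of column 'diff' = 15.0.

15.0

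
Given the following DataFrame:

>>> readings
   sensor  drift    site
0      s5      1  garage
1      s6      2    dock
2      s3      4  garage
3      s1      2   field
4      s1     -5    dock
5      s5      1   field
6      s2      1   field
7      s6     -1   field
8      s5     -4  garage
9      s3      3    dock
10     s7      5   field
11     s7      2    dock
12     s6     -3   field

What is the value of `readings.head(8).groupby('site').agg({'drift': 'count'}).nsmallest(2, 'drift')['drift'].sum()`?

4

take first 8 rows:
  sensor  drift    site
0     s5      1  garage
1     s6      2    dock
2     s3      4  garage
3     s1      2   field
4     s1     -5    dock
5     s5      1   field
6     s2      1   field
7     s6     -1   field
group by site, count of drift:
        drift
site         
dock        2
field       4
garage      2
take 2 rows with smallest drift:
        drift
site         
dock        2
garage      2
Taking the sum of column 'drift' gives 4.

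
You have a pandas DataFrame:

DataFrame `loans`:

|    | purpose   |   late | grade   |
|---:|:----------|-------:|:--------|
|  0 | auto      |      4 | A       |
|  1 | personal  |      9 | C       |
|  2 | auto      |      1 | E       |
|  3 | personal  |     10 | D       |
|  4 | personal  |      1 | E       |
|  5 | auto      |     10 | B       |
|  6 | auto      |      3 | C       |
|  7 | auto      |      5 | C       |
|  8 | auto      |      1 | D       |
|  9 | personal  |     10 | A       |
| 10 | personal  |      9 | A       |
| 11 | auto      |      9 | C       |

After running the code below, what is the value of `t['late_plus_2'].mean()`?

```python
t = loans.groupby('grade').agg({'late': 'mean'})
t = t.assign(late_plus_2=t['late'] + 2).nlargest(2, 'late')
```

10.8333333333

group by grade, mean of late:
            late
grade           
A       7.666667
B      10.000000
C       6.500000
D       5.500000
E       1.000000
add column late_plus_2 = t['late'] + 2:
            late  late_plus_2
grade                        
A       7.666667     9.666667
B      10.000000    12.000000
C       6.500000     8.500000
D       5.500000     7.500000
E       1.000000     3.000000
take 2 rows with largest late:
            late  late_plus_2
grade                        
B      10.000000    12.000000
A       7.666667     9.666667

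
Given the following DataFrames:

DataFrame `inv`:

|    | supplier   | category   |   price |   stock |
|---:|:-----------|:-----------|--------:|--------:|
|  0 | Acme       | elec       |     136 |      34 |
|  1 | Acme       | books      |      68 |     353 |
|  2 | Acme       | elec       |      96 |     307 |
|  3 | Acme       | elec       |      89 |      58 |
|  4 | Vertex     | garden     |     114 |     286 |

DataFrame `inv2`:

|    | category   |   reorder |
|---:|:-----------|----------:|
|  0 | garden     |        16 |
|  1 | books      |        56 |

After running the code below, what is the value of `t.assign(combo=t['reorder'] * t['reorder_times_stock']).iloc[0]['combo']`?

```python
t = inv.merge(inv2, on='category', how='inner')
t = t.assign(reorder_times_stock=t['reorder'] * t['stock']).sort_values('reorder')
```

merge on 'category' (how='inner') → 2 rows:
  supplier category  price  stock  reorder
0     Acme    books     68    353       56
1   Vertex   garden    114    286       16
add column reorder_times_stock = t['reorder'] * t['stock']:
  supplier category  price  stock  reorder  reorder_times_stock
0     Acme    books     68    353       56                19768
1   Vertex   garden    114    286       16                 4576
sort by reorder:
  supplier category  price  stock  reorder  reorder_times_stock
1   Vertex   garden    114    286       16                 4576
0     Acme    books     68    353       56                19768
add column combo = t['reorder'] * t['reorder_times_stock']:
  supplier category  price  stock  reorder  reorder_times_stock    combo
1   Vertex   garden    114    286       16                 4576    73216
0     Acme    books     68    353       56                19768  1107008
Reading off the value at position 0, column 'combo', we get 73216.

73216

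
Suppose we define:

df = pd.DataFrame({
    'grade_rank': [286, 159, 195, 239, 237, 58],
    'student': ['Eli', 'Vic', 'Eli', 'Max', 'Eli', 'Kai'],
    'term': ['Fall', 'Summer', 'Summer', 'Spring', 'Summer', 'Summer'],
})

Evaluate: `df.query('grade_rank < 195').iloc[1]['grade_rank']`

58

filter rows where grade_rank < 195:
   grade_rank student    term
1         159     Vic  Summer
5          58     Kai  Summer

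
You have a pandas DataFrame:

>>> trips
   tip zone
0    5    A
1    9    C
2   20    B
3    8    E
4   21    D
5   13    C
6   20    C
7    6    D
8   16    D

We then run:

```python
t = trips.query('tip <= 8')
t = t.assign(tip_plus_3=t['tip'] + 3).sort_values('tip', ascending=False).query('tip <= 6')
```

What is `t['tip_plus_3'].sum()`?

filter rows where tip <= 8:
   tip zone
0    5    A
3    8    E
7    6    D
add column tip_plus_3 = t['tip'] + 3:
   tip zone  tip_plus_3
0    5    A           8
3    8    E          11
7    6    D           9
sort by tip descending:
   tip zone  tip_plus_3
3    8    E          11
7    6    D           9
0    5    A           8
filter rows where tip <= 6:
   tip zone  tip_plus_3
7    6    D           9
0    5    A           8
Hence 17.

17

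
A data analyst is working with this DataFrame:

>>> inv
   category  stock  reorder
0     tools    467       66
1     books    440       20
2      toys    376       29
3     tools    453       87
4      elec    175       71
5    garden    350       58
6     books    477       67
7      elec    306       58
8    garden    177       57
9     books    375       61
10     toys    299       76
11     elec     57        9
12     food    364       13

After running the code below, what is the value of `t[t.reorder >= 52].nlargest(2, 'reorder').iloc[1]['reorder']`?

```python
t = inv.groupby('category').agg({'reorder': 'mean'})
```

group by category, mean of reorder:
            reorder
category           
books     49.333333
elec      46.000000
food      13.000000
garden    57.500000
tools     76.500000
toys      52.500000
filter rows where reorder >= 52:
          reorder
category         
garden       57.5
tools        76.5
toys         52.5
take 2 rows with largest reorder:
          reorder
category         
tools        76.5
garden       57.5
Taking the value at position 1, column 'reorder' gives 57.5.

57.5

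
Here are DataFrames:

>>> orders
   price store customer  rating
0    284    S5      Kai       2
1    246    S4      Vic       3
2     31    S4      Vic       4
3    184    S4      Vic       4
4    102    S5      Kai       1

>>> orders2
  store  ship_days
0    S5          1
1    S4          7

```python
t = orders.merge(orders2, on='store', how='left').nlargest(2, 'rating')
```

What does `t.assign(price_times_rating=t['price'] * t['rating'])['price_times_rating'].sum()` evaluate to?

merge on 'store' (how='left') → 5 rows:
   price store customer  rating  ship_days
0    284    S5      Kai       2          1
1    246    S4      Vic       3          7
2     31    S4      Vic       4          7
3    184    S4      Vic       4          7
4    102    S5      Kai       1          1
take 2 rows with largest rating:
   price store customer  rating  ship_days
2     31    S4      Vic       4          7
3    184    S4      Vic       4          7
add column price_times_rating = t['price'] * t['rating']:
   price store customer  rating  ship_days  price_times_rating
2     31    S4      Vic       4          7                 124
3    184    S4      Vic       4          7                 736

860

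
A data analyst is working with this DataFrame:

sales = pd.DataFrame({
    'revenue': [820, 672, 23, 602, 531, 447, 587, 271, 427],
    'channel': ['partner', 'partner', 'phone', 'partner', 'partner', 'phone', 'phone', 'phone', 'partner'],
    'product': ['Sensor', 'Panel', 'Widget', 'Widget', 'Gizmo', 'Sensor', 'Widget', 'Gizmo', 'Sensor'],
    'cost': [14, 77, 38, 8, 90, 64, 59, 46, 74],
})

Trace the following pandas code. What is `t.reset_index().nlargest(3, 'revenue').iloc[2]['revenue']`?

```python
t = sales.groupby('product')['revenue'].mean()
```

404.0

group by product, mean of revenue:
product
Gizmo     401.000000
Panel     672.000000
Sensor    564.666667
Widget    404.000000
Name: revenue, dtype: float64
reset_index():
  product     revenue
0   Gizmo  401.000000
1   Panel  672.000000
2  Sensor  564.666667
3  Widget  404.000000
take 3 rows with largest revenue:
  product     revenue
1   Panel  672.000000
2  Sensor  564.666667
3  Widget  404.000000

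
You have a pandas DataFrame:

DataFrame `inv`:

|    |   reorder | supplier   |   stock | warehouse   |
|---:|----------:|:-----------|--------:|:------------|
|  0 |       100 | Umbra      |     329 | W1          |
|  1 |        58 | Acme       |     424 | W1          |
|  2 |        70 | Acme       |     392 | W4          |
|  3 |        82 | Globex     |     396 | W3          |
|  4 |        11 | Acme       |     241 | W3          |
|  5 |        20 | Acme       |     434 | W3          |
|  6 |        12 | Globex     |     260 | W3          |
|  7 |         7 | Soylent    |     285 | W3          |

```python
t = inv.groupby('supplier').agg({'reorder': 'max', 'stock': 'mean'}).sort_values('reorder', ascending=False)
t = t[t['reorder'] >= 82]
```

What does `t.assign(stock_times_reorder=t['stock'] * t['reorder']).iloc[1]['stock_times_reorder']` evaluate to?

26896.0

group by supplier: max(reorder), mean(stock):
          reorder   stock
supplier                 
Acme           70  372.75
Globex         82  328.00
Soylent         7  285.00
Umbra         100  329.00
sort by reorder descending:
          reorder   stock
supplier                 
Umbra         100  329.00
Globex         82  328.00
Acme           70  372.75
Soylent         7  285.00
filter rows where reorder >= 82:
          reorder  stock
supplier                
Umbra         100  329.0
Globex         82  328.0
add column stock_times_reorder = t['stock'] * t['reorder']:
          reorder  stock  stock_times_reorder
supplier                                     
Umbra         100  329.0              32900.0
Globex         82  328.0              26896.0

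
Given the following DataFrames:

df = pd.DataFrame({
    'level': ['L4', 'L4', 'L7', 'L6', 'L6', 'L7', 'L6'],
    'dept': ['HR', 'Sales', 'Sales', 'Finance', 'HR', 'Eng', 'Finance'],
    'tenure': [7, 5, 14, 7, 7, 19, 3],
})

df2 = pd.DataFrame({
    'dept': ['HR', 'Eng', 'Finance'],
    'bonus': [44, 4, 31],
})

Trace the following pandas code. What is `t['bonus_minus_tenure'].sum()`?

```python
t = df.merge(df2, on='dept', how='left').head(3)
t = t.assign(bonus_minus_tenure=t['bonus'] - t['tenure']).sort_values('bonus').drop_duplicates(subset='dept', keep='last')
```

37.0

merge on 'dept' (how='left') → 7 rows:
  level     dept  tenure  bonus
0    L4       HR       7   44.0
1    L4    Sales       5    NaN
2    L7    Sales      14    NaN
3    L6  Finance       7   31.0
4    L6       HR       7   44.0
5    L7      Eng      19    4.0
6    L6  Finance       3   31.0
take first 3 rows:
  level   dept  tenure  bonus
0    L4     HR       7   44.0
1    L4  Sales       5    NaN
2    L7  Sales      14    NaN
add column bonus_minus_tenure = t['bonus'] - t['tenure']:
  level   dept  tenure  bonus  bonus_minus_tenure
0    L4     HR       7   44.0                37.0
1    L4  Sales       5    NaN                 NaN
2    L7  Sales      14    NaN                 NaN
sort by bonus:
  level   dept  tenure  bonus  bonus_minus_tenure
0    L4     HR       7   44.0                37.0
1    L4  Sales       5    NaN                 NaN
2    L7  Sales      14    NaN                 NaN
drop duplicate dept (keep=last):
  level   dept  tenure  bonus  bonus_minus_tenure
0    L4     HR       7   44.0                37.0
2    L7  Sales      14    NaN                 NaN
Finally, sum of column 'bonus_minus_tenure' = 37.0.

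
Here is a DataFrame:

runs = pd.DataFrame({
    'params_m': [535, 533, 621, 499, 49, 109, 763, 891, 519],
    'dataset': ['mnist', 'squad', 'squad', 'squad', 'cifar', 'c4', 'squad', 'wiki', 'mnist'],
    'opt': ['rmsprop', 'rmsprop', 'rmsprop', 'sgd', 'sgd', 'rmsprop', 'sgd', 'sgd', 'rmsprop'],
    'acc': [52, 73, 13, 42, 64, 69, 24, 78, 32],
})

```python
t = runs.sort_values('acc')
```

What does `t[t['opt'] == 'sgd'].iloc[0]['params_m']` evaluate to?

763

sort by acc:
   params_m dataset      opt  acc
2       621   squad  rmsprop   13
6       763   squad      sgd   24
8       519   mnist  rmsprop   32
3       499   squad      sgd   42
0       535   mnist  rmsprop   52
4        49   cifar      sgd   64
5       109      c4  rmsprop   69
1       533   squad  rmsprop   73
7       891    wiki      sgd   78
filter rows where opt == 'sgd':
   params_m dataset  opt  acc
6       763   squad  sgd   24
3       499   squad  sgd   42
4        49   cifar  sgd   64
7       891    wiki  sgd   78
Finally, value at position 0, column 'params_m' = 763.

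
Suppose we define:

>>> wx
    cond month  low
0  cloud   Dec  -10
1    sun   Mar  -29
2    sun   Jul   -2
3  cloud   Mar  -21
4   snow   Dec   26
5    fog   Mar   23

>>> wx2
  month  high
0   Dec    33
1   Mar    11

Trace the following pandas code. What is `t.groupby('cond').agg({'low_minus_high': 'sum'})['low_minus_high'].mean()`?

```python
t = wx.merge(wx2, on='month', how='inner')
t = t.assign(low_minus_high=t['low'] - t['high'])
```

merge on 'month' (how='inner') → 5 rows:
    cond month  low  high
0  cloud   Dec  -10    33
1    sun   Mar  -29    11
2  cloud   Mar  -21    11
3   snow   Dec   26    33
4    fog   Mar   23    11
add column low_minus_high = t['low'] - t['high']:
    cond month  low  high  low_minus_high
0  cloud   Dec  -10    33             -43
1    sun   Mar  -29    11             -40
2  cloud   Mar  -21    11             -32
3   snow   Dec   26    33              -7
4    fog   Mar   23    11              12
group by cond, sum of low_minus_high:
       low_minus_high
cond                 
cloud             -75
fog                12
snow               -7
sun               -40
Reading off the mean of column 'low_minus_high', we get -27.5.

-27.5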